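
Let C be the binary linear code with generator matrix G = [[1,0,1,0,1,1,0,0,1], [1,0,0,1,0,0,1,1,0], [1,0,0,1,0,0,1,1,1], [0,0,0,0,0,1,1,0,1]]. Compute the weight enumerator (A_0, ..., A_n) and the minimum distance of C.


Weight distribution: A_0 = 1, A_1 = 1, A_2 = 1, A_3 = 1, A_4 = 5, A_5 = 5, A_6 = 1, A_7 = 1. Minimum distance d = 1.

Enumerate all 2^4 = 16 messages m ∈ F_2^4.
For each, compute codeword c = mG in F_2^9, then tally its weight.
  m = 0000 → c = 000000000, weight = 0.
  m = 1000 → c = 101011001, weight = 5.
  m = 0100 → c = 100100110, weight = 4.
  m = 1100 → c = 001111111, weight = 7.
  m = 0010 → c = 100100111, weight = 5.
  m = 1010 → c = 001111110, weight = 6.
  m = 0110 → c = 000000001, weight = 1.
  m = 1110 → c = 101011000, weight = 4.
  m = 0001 → c = 000001101, weight = 3.
  m = 1001 → c = 101010100, weight = 4.
  m = 0101 → c = 100101011, weight = 5.
  m = 1101 → c = 001110010, weight = 4.
  m = 0011 → c = 100101010, weight = 4.
  m = 1011 → c = 001110011, weight = 5.
  m = 0111 → c = 000001100, weight = 2.
  m = 1111 → c = 101010101, weight = 5.
Tally weights:
  weight 0: 1 codewords.
  weight 1: 1 codewords.
  weight 2: 1 codewords.
  weight 3: 1 codewords.
  weight 4: 5 codewords.
  weight 5: 5 codewords.
  weight 6: 1 codewords.
  weight 7: 1 codewords.
Minimum distance d = smallest w > 0 with A_w > 0 = 1.
Sanity: Σ A_w = 16 = 2^4 = 16 ✓.


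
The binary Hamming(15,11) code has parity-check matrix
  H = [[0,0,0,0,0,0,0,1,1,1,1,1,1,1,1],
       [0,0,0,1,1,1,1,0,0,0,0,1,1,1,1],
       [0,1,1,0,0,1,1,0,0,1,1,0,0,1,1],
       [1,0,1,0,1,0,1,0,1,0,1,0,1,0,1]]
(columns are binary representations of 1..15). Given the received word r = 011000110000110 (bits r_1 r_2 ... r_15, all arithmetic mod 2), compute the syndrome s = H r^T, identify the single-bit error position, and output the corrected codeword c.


s = (1, 1, 0, 1)^T, error position = 13, corrected codeword c = 011000110000010

Compute s = H r^T mod 2 one row at a time:
  s_1 = 1 + 0 + 0 + 0 + 0 + 1 + 1 + 0 = 3 ≡ 1 (mod 2).
  s_2 = 0 + 0 + 0 + 1 + 0 + 1 + 1 + 0 = 3 ≡ 1 (mod 2).
  s_3 = 1 + 1 + 0 + 1 + 0 + 0 + 1 + 0 = 4 ≡ 0 (mod 2).
  s_4 = 0 + 1 + 0 + 1 + 0 + 0 + 1 + 0 = 3 ≡ 1 (mod 2).
s = (1, 1, 0, 1)^T — this equals column 13 of H (binary 1101), so error is at position 13.
Correct: flip bit 13 of r = 011000110000110 to get c = 011000110000010.


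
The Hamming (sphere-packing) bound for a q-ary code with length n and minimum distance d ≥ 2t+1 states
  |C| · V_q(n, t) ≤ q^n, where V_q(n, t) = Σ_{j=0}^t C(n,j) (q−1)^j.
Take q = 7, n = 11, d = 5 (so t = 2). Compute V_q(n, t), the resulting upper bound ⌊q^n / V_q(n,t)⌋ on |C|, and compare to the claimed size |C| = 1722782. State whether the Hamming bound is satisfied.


V_q(n, t) = 2047, q^n = 1977326743, Hamming bound = 965963, |C| = 1722782 > bound (violated).

Step 1: Compute V_q(n, t) = Σ_{j=0}^2 C(n, j) (q−1)^j.
  j = 0: C(11,0)·(6)^0 = 1·1 = 1.
  j = 1: C(11,1)·(6)^1 = 11·6 = 66.
  j = 2: C(11,2)·(6)^2 = 55·36 = 1980.
  V_q(n, t) = 1 + 66 + 1980 = 2047.
Step 2: q^n = 7^11 = 1977326743.
Step 3: Hamming bound ⌊q^n / V_q(n,t)⌋ = ⌊1977326743/2047⌋ = 965963.
Step 4: Compare |C| = 1722782 to 965963: violated.
The claimed |C| lies above the Hamming bound, so no 7-ary code of length 11 with d ≥ 5 can have 1722782 codewords.


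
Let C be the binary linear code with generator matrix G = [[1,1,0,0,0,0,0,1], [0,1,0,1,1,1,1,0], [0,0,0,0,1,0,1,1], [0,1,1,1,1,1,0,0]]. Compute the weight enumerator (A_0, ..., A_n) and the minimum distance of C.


Weight distribution: A_0 = 1, A_2 = 1, A_3 = 4, A_4 = 3, A_5 = 4, A_6 = 3. Minimum distance d = 2.

Enumerate all 2^4 = 16 messages m ∈ F_2^4.
For each, compute codeword c = mG in F_2^8, then tally its weight.
  m = 0000 → c = 00000000, weight = 0.
  m = 1000 → c = 11000001, weight = 3.
  m = 0100 → c = 01011110, weight = 5.
  m = 1100 → c = 10011111, weight = 6.
  m = 0010 → c = 00001011, weight = 3.
  m = 1010 → c = 11001010, weight = 4.
  m = 0110 → c = 01010101, weight = 4.
  m = 1110 → c = 10010100, weight = 3.
  m = 0001 → c = 01111100, weight = 5.
  m = 1001 → c = 10111101, weight = 6.
  m = 0101 → c = 00100010, weight = 2.
  m = 1101 → c = 11100011, weight = 5.
  m = 0011 → c = 01110111, weight = 6.
  m = 1011 → c = 10110110, weight = 5.
  m = 0111 → c = 00101001, weight = 3.
  m = 1111 → c = 11101000, weight = 4.
Tally weights:
  weight 0: 1 codewords.
  weight 2: 1 codewords.
  weight 3: 4 codewords.
  weight 4: 3 codewords.
  weight 5: 4 codewords.
  weight 6: 3 codewords.
Minimum distance d = smallest w > 0 with A_w > 0 = 2.
Sanity: Σ A_w = 16 = 2^4 = 16 ✓.


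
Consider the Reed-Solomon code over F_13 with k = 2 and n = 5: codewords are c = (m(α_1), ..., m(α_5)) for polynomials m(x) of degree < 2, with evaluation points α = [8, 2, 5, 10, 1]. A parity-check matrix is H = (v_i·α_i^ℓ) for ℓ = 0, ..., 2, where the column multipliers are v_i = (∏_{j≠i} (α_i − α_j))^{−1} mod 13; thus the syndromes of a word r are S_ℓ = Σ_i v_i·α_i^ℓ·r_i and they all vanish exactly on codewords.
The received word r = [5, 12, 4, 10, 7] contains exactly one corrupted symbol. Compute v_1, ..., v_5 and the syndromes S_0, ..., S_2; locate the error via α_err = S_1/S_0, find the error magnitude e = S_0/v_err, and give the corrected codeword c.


S = (4, 8, 3), error at position 2, error magnitude e = 9, c = [5, 3, 4, 10, 7].

Step 1: column multipliers v_i = (∏_{j≠i}(α_i − α_j))^{−1} mod 13.
  i = 1 (α = 8): (8−2)(8−5)(8−10)(8−1) = 6·3·(−2)·7 = −252 ≡ 8, so v_1 = 8^{−1} = 5 (mod 13).
  i = 2 (α = 2): (2−8)(2−5)(2−10)(2−1) = (−6)·(−3)·(−8)·1 = −144 ≡ 12, so v_2 = 12^{−1} = 12 (mod 13).
  i = 3 (α = 5): (5−8)(5−2)(5−10)(5−1) = (−3)·3·(−5)·4 = 180 ≡ 11, so v_3 = 11^{−1} = 6 (mod 13).
  i = 4 (α = 10): (10−8)(10−2)(10−5)(10−1) = 2·8·5·9 = 720 ≡ 5, so v_4 = 5^{−1} = 8 (mod 13).
  i = 5 (α = 1): (1−8)(1−2)(1−5)(1−10) = (−7)·(−1)·(−4)·(−9) = 252 ≡ 5, so v_5 = 5^{−1} = 8 (mod 13).
  v = [5, 12, 6, 8, 8].
Step 2: syndromes of r = [5, 12, 4, 10, 7] (all sums mod 13).
  S_0 = Σ v_i r_i = 5·5 + 12·12 + 6·4 + 8·10 + 8·7 = 329 ≡ 4.
  S_1 = Σ v_i α_i r_i = 5·8·5 + 12·2·12 + 6·5·4 + 8·10·10 + 8·1·7 = 1464 ≡ 8.
  α_i^2 mod 13 = [12, 4, 12, 9, 1].
  S_2 = Σ v_i α_i^2 r_i = 5·12·5 + 12·4·12 + 6·12·4 + 8·9·10 + 8·1·7 = 1940 ≡ 3.
  S = (4, 8, 3) ≠ 0, so r is not a codeword (an error is present).
Step 3: locate the error. For a single error e at position i, S_ℓ = v_i·e·α_i^ℓ, so α_err = S_1/S_0.
  S_0^{−1} = 4^{−1} = 10 (mod 13), so α_err = 8·10 = 80 ≡ 2 = α_2. Error position i = 2.
  Consistency check: S_2/S_1 = 3·5 = 15 ≡ 2 = α_err ✓ (single-error assumption holds).
Step 4: error magnitude e = S_0/v_2 = S_0·∏_{j≠2}(α_2 − α_j) = 4·12 = 48 ≡ 9 (mod 13).
Step 5: correct position 2: c_2 = r_2 − e = 12 − 9 ≡ 3 (mod 13). Hence c = [5, 3, 4, 10, 7].
  Check: interpolating c through the α_i gives m(x) = 11 + 9·x (degree < 2) with m(α_i) = c_i for every i, so c is indeed a codeword.


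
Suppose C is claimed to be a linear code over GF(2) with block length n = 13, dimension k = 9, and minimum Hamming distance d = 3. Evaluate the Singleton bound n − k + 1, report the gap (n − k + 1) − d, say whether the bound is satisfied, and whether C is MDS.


Singleton RHS = n − k + 1 = 5, slack = 2, bound satisfied, not MDS.

Singleton bound: d ≤ n − k + 1.
Here n = 13, k = 9, so n − k + 1 = 5.
Given d = 3, check d ≤ 5: YES.
Slack = (n − k + 1) − d = 2.
The code is NOT MDS (slack = 2 > 0).
Description: the claimed parameters are [13, 9, 3]_2; such a code would be non-MDS.


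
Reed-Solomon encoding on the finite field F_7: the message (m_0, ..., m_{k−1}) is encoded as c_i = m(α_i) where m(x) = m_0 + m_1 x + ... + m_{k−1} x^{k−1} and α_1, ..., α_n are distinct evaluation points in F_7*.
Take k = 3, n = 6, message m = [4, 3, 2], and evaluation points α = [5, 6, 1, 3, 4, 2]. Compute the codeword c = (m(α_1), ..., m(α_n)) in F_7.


c = [6, 3, 2, 3, 6, 4]

Message polynomial: m(x) = 4 + 3·x + 2·x^2 (mod 7).
For each evaluation point α_i, compute m(α_i) mod 7:
  α_1 = 5: Horner steps 2 → 6 → 6, so m(5) = 6.
  α_2 = 6: Horner steps 2 → 1 → 3, so m(6) = 3.
  α_3 = 1: Horner steps 2 → 5 → 2, so m(1) = 2.
  α_4 = 3: Horner steps 2 → 2 → 3, so m(3) = 3.
  α_5 = 4: Horner steps 2 → 4 → 6, so m(4) = 6.
  α_6 = 2: Horner steps 2 → 0 → 4, so m(2) = 4.
Codeword c = [6, 3, 2, 3, 6, 4] ∈ F_7^6.


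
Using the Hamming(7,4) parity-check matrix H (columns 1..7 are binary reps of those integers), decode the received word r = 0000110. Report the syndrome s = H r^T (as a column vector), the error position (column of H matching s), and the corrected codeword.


s = (0, 1, 1)^T, error position = 3, corrected codeword c = 0010110

Compute s = H r^T mod 2 one row at a time:
  s_1 = 0 + 1 + 1 + 0 = 2 ≡ 0 (mod 2).
  s_2 = 0 + 0 + 1 + 0 = 1 ≡ 1 (mod 2).
  s_3 = 0 + 0 + 1 + 0 = 1 ≡ 1 (mod 2).
s = (0, 1, 1)^T — this equals column 3 of H (binary 011), so error is at position 3.
Correct: flip bit 3 of r = 0000110 to get c = 0010110.


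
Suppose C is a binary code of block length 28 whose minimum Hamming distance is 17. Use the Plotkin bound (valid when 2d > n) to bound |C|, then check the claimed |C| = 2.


Plotkin bound M ≤ 4; given |C| = 2 ≤ bound (satisfied).

Check applicability: 2d = 34, n = 28.
2d − n = 6 > 0, so Plotkin applies.
Compute d/(2d−n) = 17/6 ≈ 2.8333.
⌊d/(2d−n)⌋ = 2.
Plotkin bound: M ≤ 2·2 = 4.
Given |C| = 2, check: satisfied.
This |C| is below the Plotkin bound.


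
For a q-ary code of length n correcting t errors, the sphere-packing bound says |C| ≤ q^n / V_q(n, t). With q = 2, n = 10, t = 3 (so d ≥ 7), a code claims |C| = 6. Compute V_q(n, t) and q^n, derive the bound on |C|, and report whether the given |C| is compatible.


V_q(n, t) = 176, q^n = 1024, Hamming bound = 5, |C| = 6 > bound (violated).

Step 1: Compute V_q(n, t) = Σ_{j=0}^3 C(n, j) (q−1)^j.
  j = 0: C(10,0)·(1)^0 = 1·1 = 1.
  j = 1: C(10,1)·(1)^1 = 10·1 = 10.
  j = 2: C(10,2)·(1)^2 = 45·1 = 45.
  j = 3: C(10,3)·(1)^3 = 120·1 = 120.
  V_q(n, t) = 1 + 10 + 45 + 120 = 176.
Step 2: q^n = 2^10 = 1024.
Step 3: Hamming bound ⌊q^n / V_q(n,t)⌋ = ⌊1024/176⌋ = 5.
Step 4: Compare |C| = 6 to 5: violated.
The claimed |C| lies above the Hamming bound, so no 2-ary code of length 10 with d ≥ 7 can have 6 codewords.


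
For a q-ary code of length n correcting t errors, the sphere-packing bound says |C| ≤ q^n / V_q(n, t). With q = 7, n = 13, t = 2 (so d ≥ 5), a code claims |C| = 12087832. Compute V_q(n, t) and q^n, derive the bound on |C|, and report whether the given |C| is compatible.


V_q(n, t) = 2887, q^n = 96889010407, Hamming bound = 33560446, |C| = 12087832 ≤ bound (satisfied).

Step 1: Compute V_q(n, t) = Σ_{j=0}^2 C(n, j) (q−1)^j.
  j = 0: C(13,0)·(6)^0 = 1·1 = 1.
  j = 1: C(13,1)·(6)^1 = 13·6 = 78.
  j = 2: C(13,2)·(6)^2 = 78·36 = 2808.
  V_q(n, t) = 1 + 78 + 2808 = 2887.
Step 2: q^n = 7^13 = 96889010407.
Step 3: Hamming bound ⌊q^n / V_q(n,t)⌋ = ⌊96889010407/2887⌋ = 33560446.
Step 4: Compare |C| = 12087832 to 33560446: satisfied.
The claimed |C| lies below the Hamming bound.


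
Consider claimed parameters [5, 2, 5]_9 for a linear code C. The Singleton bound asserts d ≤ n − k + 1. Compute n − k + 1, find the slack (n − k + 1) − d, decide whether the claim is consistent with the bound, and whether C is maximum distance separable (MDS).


Singleton RHS = n − k + 1 = 4, slack = -1, bound violated (no such code; not MDS).

Singleton bound: d ≤ n − k + 1.
Here n = 5, k = 2, so n − k + 1 = 4.
Given d = 5, check d ≤ 4: NO.
Slack = (n − k + 1) − d = -1.
The slack is negative: d = 5 exceeds n − k + 1 = 4 by 1, so the Singleton bound is violated and no linear [5, 2, 5]_9 code can exist. In particular it is not MDS (MDS requires d = n − k + 1 exactly).
Description: the claimed parameters are [5, 2, 5]_9; such a code would be impossible (violates the Singleton bound).


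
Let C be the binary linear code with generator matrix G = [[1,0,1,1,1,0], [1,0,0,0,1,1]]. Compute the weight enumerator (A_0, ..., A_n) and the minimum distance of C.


Weight distribution: A_0 = 1, A_3 = 2, A_4 = 1. Minimum distance d = 3.

Enumerate all 2^2 = 4 messages m ∈ F_2^2.
For each, compute codeword c = mG in F_2^6, then tally its weight.
  m = 00 → c = 000000, weight = 0.
  m = 10 → c = 101110, weight = 4.
  m = 01 → c = 100011, weight = 3.
  m = 11 → c = 001101, weight = 3.
Tally weights:
  weight 0: 1 codewords.
  weight 3: 2 codewords.
  weight 4: 1 codewords.
Minimum distance d = smallest w > 0 with A_w > 0 = 3.
Sanity: Σ A_w = 4 = 2^2 = 4 ✓.


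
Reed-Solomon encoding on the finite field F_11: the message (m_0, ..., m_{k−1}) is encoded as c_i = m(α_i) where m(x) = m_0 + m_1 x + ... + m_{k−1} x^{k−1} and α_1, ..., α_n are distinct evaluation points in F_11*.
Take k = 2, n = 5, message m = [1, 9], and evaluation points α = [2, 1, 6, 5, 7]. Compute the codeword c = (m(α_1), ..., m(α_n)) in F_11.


c = [8, 10, 0, 2, 9]

Message polynomial: m(x) = 1 + 9·x (mod 11).
For each evaluation point α_i, compute m(α_i) mod 11:
  α_1 = 2: Horner steps 9 → 8, so m(2) = 8.
  α_2 = 1: Horner steps 9 → 10, so m(1) = 10.
  α_3 = 6: Horner steps 9 → 0, so m(6) = 0.
  α_4 = 5: Horner steps 9 → 2, so m(5) = 2.
  α_5 = 7: Horner steps 9 → 9, so m(7) = 9.
Codeword c = [8, 10, 0, 2, 9] ∈ F_11^5.


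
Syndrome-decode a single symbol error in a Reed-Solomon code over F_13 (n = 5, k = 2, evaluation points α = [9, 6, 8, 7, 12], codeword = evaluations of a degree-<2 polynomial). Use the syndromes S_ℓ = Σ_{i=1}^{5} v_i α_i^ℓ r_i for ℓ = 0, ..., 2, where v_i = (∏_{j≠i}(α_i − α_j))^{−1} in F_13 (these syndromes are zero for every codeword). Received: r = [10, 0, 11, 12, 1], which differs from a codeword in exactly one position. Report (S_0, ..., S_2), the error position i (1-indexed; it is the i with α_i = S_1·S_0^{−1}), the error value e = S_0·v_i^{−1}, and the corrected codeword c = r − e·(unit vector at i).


S = (8, 5, 8), error at position 5, error magnitude e = 7, c = [10, 0, 11, 12, 7].

Step 1: column multipliers v_i = (∏_{j≠i}(α_i − α_j))^{−1} mod 13.
  i = 1 (α = 9): (9−6)(9−8)(9−7)(9−12) = 3·1·2·(−3) = −18 ≡ 8, so v_1 = 8^{−1} = 5 (mod 13).
  i = 2 (α = 6): (6−9)(6−8)(6−7)(6−12) = (−3)·(−2)·(−1)·(−6) = 36 ≡ 10, so v_2 = 10^{−1} = 4 (mod 13).
  i = 3 (α = 8): (8−9)(8−6)(8−7)(8−12) = (−1)·2·1·(−4) = 8 ≡ 8, so v_3 = 8^{−1} = 5 (mod 13).
  i = 4 (α = 7): (7−9)(7−6)(7−8)(7−12) = (−2)·1·(−1)·(−5) = −10 ≡ 3, so v_4 = 3^{−1} = 9 (mod 13).
  i = 5 (α = 12): (12−9)(12−6)(12−8)(12−7) = 3·6·4·5 = 360 ≡ 9, so v_5 = 9^{−1} = 3 (mod 13).
  v = [5, 4, 5, 9, 3].
Step 2: syndromes of r = [10, 0, 11, 12, 1] (all sums mod 13).
  S_0 = Σ v_i r_i = 5·10 + 4·0 + 5·11 + 9·12 + 3·1 = 216 ≡ 8.
  S_1 = Σ v_i α_i r_i = 5·9·10 + 4·6·0 + 5·8·11 + 9·7·12 + 3·12·1 = 1682 ≡ 5.
  α_i^2 mod 13 = [3, 10, 12, 10, 1].
  S_2 = Σ v_i α_i^2 r_i = 5·3·10 + 4·10·0 + 5·12·11 + 9·10·12 + 3·1·1 = 1893 ≡ 8.
  S = (8, 5, 8) ≠ 0, so r is not a codeword (an error is present).
Step 3: locate the error. For a single error e at position i, S_ℓ = v_i·e·α_i^ℓ, so α_err = S_1/S_0.
  S_0^{−1} = 8^{−1} = 5 (mod 13), so α_err = 5·5 = 25 ≡ 12 = α_5. Error position i = 5.
  Consistency check: S_2/S_1 = 8·8 = 64 ≡ 12 = α_err ✓ (single-error assumption holds).
Step 4: error magnitude e = S_0/v_5 = S_0·∏_{j≠5}(α_5 − α_j) = 8·9 = 72 ≡ 7 (mod 13).
Step 5: correct position 5: c_5 = r_5 − e = 1 − 7 ≡ 7 (mod 13). Hence c = [10, 0, 11, 12, 7].
  Check: interpolating c through the α_i gives m(x) = 6 + 12·x (degree < 2) with m(α_i) = c_i for every i, so c is indeed a codeword.


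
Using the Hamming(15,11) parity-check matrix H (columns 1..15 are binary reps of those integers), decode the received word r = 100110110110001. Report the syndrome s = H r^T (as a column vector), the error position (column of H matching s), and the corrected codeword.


s = (0, 0, 0, 1)^T, error position = 1, corrected codeword c = 000110110110001

Compute s = H r^T mod 2 one row at a time:
  s_1 = 1 + 0 + 1 + 1 + 0 + 0 + 0 + 1 = 4 ≡ 0 (mod 2).
  s_2 = 1 + 1 + 0 + 1 + 0 + 0 + 0 + 1 = 4 ≡ 0 (mod 2).
  s_3 = 0 + 0 + 0 + 1 + 1 + 1 + 0 + 1 = 4 ≡ 0 (mod 2).
  s_4 = 1 + 0 + 1 + 1 + 0 + 1 + 0 + 1 = 5 ≡ 1 (mod 2).
s = (0, 0, 0, 1)^T — this equals column 1 of H (binary 0001), so error is at position 1.
Correct: flip bit 1 of r = 100110110110001 to get c = 000110110110001.


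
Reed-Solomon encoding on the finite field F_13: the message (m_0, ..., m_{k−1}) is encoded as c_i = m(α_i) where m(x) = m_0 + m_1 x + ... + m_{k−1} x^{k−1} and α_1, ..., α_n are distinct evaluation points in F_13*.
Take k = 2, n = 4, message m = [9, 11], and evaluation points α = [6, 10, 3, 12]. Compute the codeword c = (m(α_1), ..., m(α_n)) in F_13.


c = [10, 2, 3, 11]

Message polynomial: m(x) = 9 + 11·x (mod 13).
For each evaluation point α_i, compute m(α_i) mod 13:
  α_1 = 6: Horner steps 11 → 10, so m(6) = 10.
  α_2 = 10: Horner steps 11 → 2, so m(10) = 2.
  α_3 = 3: Horner steps 11 → 3, so m(3) = 3.
  α_4 = 12: Horner steps 11 → 11, so m(12) = 11.
Codeword c = [10, 2, 3, 11] ∈ F_13^4.


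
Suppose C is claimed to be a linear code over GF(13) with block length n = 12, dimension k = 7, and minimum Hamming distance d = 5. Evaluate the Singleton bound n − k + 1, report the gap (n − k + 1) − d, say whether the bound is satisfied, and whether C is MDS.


Singleton RHS = n − k + 1 = 6, slack = 1, bound satisfied, not MDS.

Singleton bound: d ≤ n − k + 1.
Here n = 12, k = 7, so n − k + 1 = 6.
Given d = 5, check d ≤ 6: YES.
Slack = (n − k + 1) − d = 1.
The code is NOT MDS (slack = 1 > 0).
Description: the claimed parameters are [12, 7, 5]_13; such a code would be non-MDS.


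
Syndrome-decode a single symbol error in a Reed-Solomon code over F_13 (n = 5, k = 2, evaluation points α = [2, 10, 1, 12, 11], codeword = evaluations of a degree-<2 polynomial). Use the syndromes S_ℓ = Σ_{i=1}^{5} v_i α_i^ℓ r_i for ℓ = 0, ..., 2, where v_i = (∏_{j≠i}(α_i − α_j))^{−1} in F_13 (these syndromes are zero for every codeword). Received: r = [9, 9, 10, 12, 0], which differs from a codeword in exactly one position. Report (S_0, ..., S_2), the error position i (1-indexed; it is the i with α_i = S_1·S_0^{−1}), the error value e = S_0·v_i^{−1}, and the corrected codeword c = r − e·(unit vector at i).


S = (8, 2, 7), error at position 2, error magnitude e = 8, c = [9, 1, 10, 12, 0].

Step 1: column multipliers v_i = (∏_{j≠i}(α_i − α_j))^{−1} mod 13.
  i = 1 (α = 2): (2−10)(2−1)(2−12)(2−11) = (−8)·1·(−10)·(−9) = −720 ≡ 8, so v_1 = 8^{−1} = 5 (mod 13).
  i = 2 (α = 10): (10−2)(10−1)(10−12)(10−11) = 8·9·(−2)·(−1) = 144 ≡ 1, so v_2 = 1^{−1} = 1 (mod 13).
  i = 3 (α = 1): (1−2)(1−10)(1−12)(1−11) = (−1)·(−9)·(−11)·(−10) = 990 ≡ 2, so v_3 = 2^{−1} = 7 (mod 13).
  i = 4 (α = 12): (12−2)(12−10)(12−1)(12−11) = 10·2·11·1 = 220 ≡ 12, so v_4 = 12^{−1} = 12 (mod 13).
  i = 5 (α = 11): (11−2)(11−10)(11−1)(11−12) = 9·1·10·(−1) = −90 ≡ 1, so v_5 = 1^{−1} = 1 (mod 13).
  v = [5, 1, 7, 12, 1].
Step 2: syndromes of r = [9, 9, 10, 12, 0] (all sums mod 13).
  S_0 = Σ v_i r_i = 5·9 + 1·9 + 7·10 + 12·12 + 1·0 = 268 ≡ 8.
  S_1 = Σ v_i α_i r_i = 5·2·9 + 1·10·9 + 7·1·10 + 12·12·12 + 1·11·0 = 1978 ≡ 2.
  α_i^2 mod 13 = [4, 9, 1, 1, 4].
  S_2 = Σ v_i α_i^2 r_i = 5·4·9 + 1·9·9 + 7·1·10 + 12·1·12 + 1·4·0 = 475 ≡ 7.
  S = (8, 2, 7) ≠ 0, so r is not a codeword (an error is present).
Step 3: locate the error. For a single error e at position i, S_ℓ = v_i·e·α_i^ℓ, so α_err = S_1/S_0.
  S_0^{−1} = 8^{−1} = 5 (mod 13), so α_err = 2·5 = 10 ≡ 10 = α_2. Error position i = 2.
  Consistency check: S_2/S_1 = 7·7 = 49 ≡ 10 = α_err ✓ (single-error assumption holds).
Step 4: error magnitude e = S_0/v_2 = S_0·∏_{j≠2}(α_2 − α_j) = 8·1 = 8 ≡ 8 (mod 13).
Step 5: correct position 2: c_2 = r_2 − e = 9 − 8 ≡ 1 (mod 13). Hence c = [9, 1, 10, 12, 0].
  Check: interpolating c through the α_i gives m(x) = 11 + 12·x (degree < 2) with m(α_i) = c_i for every i, so c is indeed a codeword.


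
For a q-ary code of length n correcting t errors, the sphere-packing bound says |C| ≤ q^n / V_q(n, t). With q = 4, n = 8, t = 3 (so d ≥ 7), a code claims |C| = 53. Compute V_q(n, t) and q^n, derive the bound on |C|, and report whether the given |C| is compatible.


V_q(n, t) = 1789, q^n = 65536, Hamming bound = 36, |C| = 53 > bound (violated).

Step 1: Compute V_q(n, t) = Σ_{j=0}^3 C(n, j) (q−1)^j.
  j = 0: C(8,0)·(3)^0 = 1·1 = 1.
  j = 1: C(8,1)·(3)^1 = 8·3 = 24.
  j = 2: C(8,2)·(3)^2 = 28·9 = 252.
  j = 3: C(8,3)·(3)^3 = 56·27 = 1512.
  V_q(n, t) = 1 + 24 + 252 + 1512 = 1789.
Step 2: q^n = 4^8 = 65536.
Step 3: Hamming bound ⌊q^n / V_q(n,t)⌋ = ⌊65536/1789⌋ = 36.
Step 4: Compare |C| = 53 to 36: violated.
The claimed |C| lies above the Hamming bound, so no 4-ary code of length 8 with d ≥ 7 can have 53 codewords.


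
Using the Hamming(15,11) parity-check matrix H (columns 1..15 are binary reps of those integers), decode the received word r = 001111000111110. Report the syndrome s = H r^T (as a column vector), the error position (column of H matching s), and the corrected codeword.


s = (1, 0, 1, 0)^T, error position = 10, corrected codeword c = 001111000011110

Compute s = H r^T mod 2 one row at a time:
  s_1 = 0 + 0 + 1 + 1 + 1 + 1 + 1 + 0 = 5 ≡ 1 (mod 2).
  s_2 = 1 + 1 + 1 + 0 + 1 + 1 + 1 + 0 = 6 ≡ 0 (mod 2).
  s_3 = 0 + 1 + 1 + 0 + 1 + 1 + 1 + 0 = 5 ≡ 1 (mod 2).
  s_4 = 0 + 1 + 1 + 0 + 0 + 1 + 1 + 0 = 4 ≡ 0 (mod 2).
s = (1, 0, 1, 0)^T — this equals column 10 of H (binary 1010), so error is at position 10.
Correct: flip bit 10 of r = 001111000111110 to get c = 001111000011110.


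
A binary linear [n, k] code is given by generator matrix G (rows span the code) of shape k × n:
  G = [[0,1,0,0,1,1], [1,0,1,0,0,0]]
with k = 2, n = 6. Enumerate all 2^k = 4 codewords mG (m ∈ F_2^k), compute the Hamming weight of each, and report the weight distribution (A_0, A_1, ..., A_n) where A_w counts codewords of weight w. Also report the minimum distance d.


Weight distribution: A_0 = 1, A_2 = 1, A_3 = 1, A_5 = 1. Minimum distance d = 2.

Enumerate all 2^2 = 4 messages m ∈ F_2^2.
For each, compute codeword c = mG in F_2^6, then tally its weight.
  m = 00 → c = 000000, weight = 0.
  m = 10 → c = 010011, weight = 3.
  m = 01 → c = 101000, weight = 2.
  m = 11 → c = 111011, weight = 5.
Tally weights:
  weight 0: 1 codewords.
  weight 2: 1 codewords.
  weight 3: 1 codewords.
  weight 5: 1 codewords.
Minimum distance d = smallest w > 0 with A_w > 0 = 2.
Sanity: Σ A_w = 4 = 2^2 = 4 ✓.


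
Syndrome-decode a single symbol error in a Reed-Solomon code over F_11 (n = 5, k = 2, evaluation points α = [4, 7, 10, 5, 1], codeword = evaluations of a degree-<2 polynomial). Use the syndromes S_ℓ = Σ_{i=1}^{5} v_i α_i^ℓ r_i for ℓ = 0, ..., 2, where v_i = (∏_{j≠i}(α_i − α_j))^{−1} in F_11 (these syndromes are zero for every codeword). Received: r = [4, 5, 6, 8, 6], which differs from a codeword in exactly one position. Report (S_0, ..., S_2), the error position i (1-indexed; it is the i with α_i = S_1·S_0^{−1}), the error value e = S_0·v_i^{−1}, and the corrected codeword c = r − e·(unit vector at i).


S = (8, 8, 8), error at position 5, error magnitude e = 3, c = [4, 5, 6, 8, 3].

Step 1: column multipliers v_i = (∏_{j≠i}(α_i − α_j))^{−1} mod 11.
  i = 1 (α = 4): (4−7)(4−10)(4−5)(4−1) = (−3)·(−6)·(−1)·3 = −54 ≡ 1, so v_1 = 1^{−1} = 1 (mod 11).
  i = 2 (α = 7): (7−4)(7−10)(7−5)(7−1) = 3·(−3)·2·6 = −108 ≡ 2, so v_2 = 2^{−1} = 6 (mod 11).
  i = 3 (α = 10): (10−4)(10−7)(10−5)(10−1) = 6·3·5·9 = 810 ≡ 7, so v_3 = 7^{−1} = 8 (mod 11).
  i = 4 (α = 5): (5−4)(5−7)(5−10)(5−1) = 1·(−2)·(−5)·4 = 40 ≡ 7, so v_4 = 7^{−1} = 8 (mod 11).
  i = 5 (α = 1): (1−4)(1−7)(1−10)(1−5) = (−3)·(−6)·(−9)·(−4) = 648 ≡ 10, so v_5 = 10^{−1} = 10 (mod 11).
  v = [1, 6, 8, 8, 10].
Step 2: syndromes of r = [4, 5, 6, 8, 6] (all sums mod 11).
  S_0 = Σ v_i r_i = 1·4 + 6·5 + 8·6 + 8·8 + 10·6 = 206 ≡ 8.
  S_1 = Σ v_i α_i r_i = 1·4·4 + 6·7·5 + 8·10·6 + 8·5·8 + 10·1·6 = 1086 ≡ 8.
  α_i^2 mod 11 = [5, 5, 1, 3, 1].
  S_2 = Σ v_i α_i^2 r_i = 1·5·4 + 6·5·5 + 8·1·6 + 8·3·8 + 10·1·6 = 470 ≡ 8.
  S = (8, 8, 8) ≠ 0, so r is not a codeword (an error is present).
Step 3: locate the error. For a single error e at position i, S_ℓ = v_i·e·α_i^ℓ, so α_err = S_1/S_0.
  S_0^{−1} = 8^{−1} = 7 (mod 11), so α_err = 8·7 = 56 ≡ 1 = α_5. Error position i = 5.
  Consistency check: S_2/S_1 = 8·7 = 56 ≡ 1 = α_err ✓ (single-error assumption holds).
Step 4: error magnitude e = S_0/v_5 = S_0·∏_{j≠5}(α_5 − α_j) = 8·10 = 80 ≡ 3 (mod 11).
Step 5: correct position 5: c_5 = r_5 − e = 6 − 3 ≡ 3 (mod 11). Hence c = [4, 5, 6, 8, 3].
  Check: interpolating c through the α_i gives m(x) = 10 + 4·x (degree < 2) with m(α_i) = c_i for every i, so c is indeed a codeword.


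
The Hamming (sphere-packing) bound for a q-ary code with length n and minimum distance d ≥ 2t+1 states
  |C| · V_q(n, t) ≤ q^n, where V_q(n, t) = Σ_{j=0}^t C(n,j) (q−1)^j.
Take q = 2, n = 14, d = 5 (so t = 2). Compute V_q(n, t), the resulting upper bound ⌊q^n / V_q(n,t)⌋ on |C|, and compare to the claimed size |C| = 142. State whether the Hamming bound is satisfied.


V_q(n, t) = 106, q^n = 16384, Hamming bound = 154, |C| = 142 ≤ bound (satisfied).

Step 1: Compute V_q(n, t) = Σ_{j=0}^2 C(n, j) (q−1)^j.
  j = 0: C(14,0)·(1)^0 = 1·1 = 1.
  j = 1: C(14,1)·(1)^1 = 14·1 = 14.
  j = 2: C(14,2)·(1)^2 = 91·1 = 91.
  V_q(n, t) = 1 + 14 + 91 = 106.
Step 2: q^n = 2^14 = 16384.
Step 3: Hamming bound ⌊q^n / V_q(n,t)⌋ = ⌊16384/106⌋ = 154.
Step 4: Compare |C| = 142 to 154: satisfied.
The claimed |C| lies below the Hamming bound.


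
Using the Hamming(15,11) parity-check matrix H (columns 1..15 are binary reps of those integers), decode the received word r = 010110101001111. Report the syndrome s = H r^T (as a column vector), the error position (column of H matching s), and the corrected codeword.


s = (1, 1, 0, 1)^T, error position = 13, corrected codeword c = 010110101001011

Compute s = H r^T mod 2 one row at a time:
  s_1 = 0 + 1 + 0 + 0 + 1 + 1 + 1 + 1 = 5 ≡ 1 (mod 2).
  s_2 = 1 + 1 + 0 + 1 + 1 + 1 + 1 + 1 = 7 ≡ 1 (mod 2).
  s_3 = 1 + 0 + 0 + 1 + 0 + 0 + 1 + 1 = 4 ≡ 0 (mod 2).
  s_4 = 0 + 0 + 1 + 1 + 1 + 0 + 1 + 1 = 5 ≡ 1 (mod 2).
s = (1, 1, 0, 1)^T — this equals column 13 of H (binary 1101), so error is at position 13.
Correct: flip bit 13 of r = 010110101001111 to get c = 010110101001011.


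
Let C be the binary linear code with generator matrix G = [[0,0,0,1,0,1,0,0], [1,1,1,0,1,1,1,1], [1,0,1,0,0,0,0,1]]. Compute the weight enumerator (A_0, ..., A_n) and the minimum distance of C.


Weight distribution: A_0 = 1, A_2 = 1, A_3 = 1, A_4 = 2, A_5 = 1, A_7 = 2. Minimum distance d = 2.

Enumerate all 2^3 = 8 messages m ∈ F_2^3.
For each, compute codeword c = mG in F_2^8, then tally its weight.
  m = 000 → c = 00000000, weight = 0.
  m = 100 → c = 00010100, weight = 2.
  m = 010 → c = 11101111, weight = 7.
  m = 110 → c = 11111011, weight = 7.
  m = 001 → c = 10100001, weight = 3.
  m = 101 → c = 10110101, weight = 5.
  m = 011 → c = 01001110, weight = 4.
  m = 111 → c = 01011010, weight = 4.
Tally weights:
  weight 0: 1 codewords.
  weight 2: 1 codewords.
  weight 3: 1 codewords.
  weight 4: 2 codewords.
  weight 5: 1 codewords.
  weight 7: 2 codewords.
Minimum distance d = smallest w > 0 with A_w > 0 = 2.
Sanity: Σ A_w = 8 = 2^3 = 8 ✓.


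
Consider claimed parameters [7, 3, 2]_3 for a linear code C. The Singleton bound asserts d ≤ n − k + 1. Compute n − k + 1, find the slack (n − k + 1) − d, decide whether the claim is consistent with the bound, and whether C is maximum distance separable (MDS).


Singleton RHS = n − k + 1 = 5, slack = 3, bound satisfied, not MDS.

Singleton bound: d ≤ n − k + 1.
Here n = 7, k = 3, so n − k + 1 = 5.
Given d = 2, check d ≤ 5: YES.
Slack = (n − k + 1) − d = 3.
The code is NOT MDS (slack = 3 > 0).
Description: the claimed parameters are [7, 3, 2]_3; such a code would be non-MDS.


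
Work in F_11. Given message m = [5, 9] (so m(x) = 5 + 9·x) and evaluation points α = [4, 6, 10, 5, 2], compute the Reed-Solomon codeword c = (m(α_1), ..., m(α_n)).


c = [8, 4, 7, 6, 1]

Message polynomial: m(x) = 5 + 9·x (mod 11).
For each evaluation point α_i, compute m(α_i) mod 11:
  α_1 = 4: Horner steps 9 → 8, so m(4) = 8.
  α_2 = 6: Horner steps 9 → 4, so m(6) = 4.
  α_3 = 10: Horner steps 9 → 7, so m(10) = 7.
  α_4 = 5: Horner steps 9 → 6, so m(5) = 6.
  α_5 = 2: Horner steps 9 → 1, so m(2) = 1.
Codeword c = [8, 4, 7, 6, 1] ∈ F_11^5.


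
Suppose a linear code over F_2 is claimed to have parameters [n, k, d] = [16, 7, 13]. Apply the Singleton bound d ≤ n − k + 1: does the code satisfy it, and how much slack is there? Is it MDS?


Singleton RHS = n − k + 1 = 10, slack = -3, bound violated (no such code; not MDS).

Singleton bound: d ≤ n − k + 1.
Here n = 16, k = 7, so n − k + 1 = 10.
Given d = 13, check d ≤ 10: NO.
Slack = (n − k + 1) − d = -3.
The slack is negative: d = 13 exceeds n − k + 1 = 10 by 3, so the Singleton bound is violated and no linear [16, 7, 13]_2 code can exist. In particular it is not MDS (MDS requires d = n − k + 1 exactly).
Description: the claimed parameters are [16, 7, 13]_2; such a code would be impossible (violates the Singleton bound).


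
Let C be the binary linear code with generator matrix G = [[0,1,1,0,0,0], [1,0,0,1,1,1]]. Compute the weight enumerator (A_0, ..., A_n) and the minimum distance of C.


Weight distribution: A_0 = 1, A_2 = 1, A_4 = 1, A_6 = 1. Minimum distance d = 2.

Enumerate all 2^2 = 4 messages m ∈ F_2^2.
For each, compute codeword c = mG in F_2^6, then tally its weight.
  m = 00 → c = 000000, weight = 0.
  m = 10 → c = 011000, weight = 2.
  m = 01 → c = 100111, weight = 4.
  m = 11 → c = 111111, weight = 6.
Tally weights:
  weight 0: 1 codewords.
  weight 2: 1 codewords.
  weight 4: 1 codewords.
  weight 6: 1 codewords.
Minimum distance d = smallest w > 0 with A_w > 0 = 2.
Sanity: Σ A_w = 4 = 2^2 = 4 ✓.


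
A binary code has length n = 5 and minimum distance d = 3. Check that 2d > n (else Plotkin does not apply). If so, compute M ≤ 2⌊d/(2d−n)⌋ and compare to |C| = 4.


Plotkin bound M ≤ 6; given |C| = 4 ≤ bound (satisfied).

Check applicability: 2d = 6, n = 5.
2d − n = 1 > 0, so Plotkin applies.
Compute d/(2d−n) = 3/1 ≈ 3.0000.
⌊d/(2d−n)⌋ = 3.
Plotkin bound: M ≤ 2·3 = 6.
Given |C| = 4, check: satisfied.
This |C| is below the Plotkin bound.


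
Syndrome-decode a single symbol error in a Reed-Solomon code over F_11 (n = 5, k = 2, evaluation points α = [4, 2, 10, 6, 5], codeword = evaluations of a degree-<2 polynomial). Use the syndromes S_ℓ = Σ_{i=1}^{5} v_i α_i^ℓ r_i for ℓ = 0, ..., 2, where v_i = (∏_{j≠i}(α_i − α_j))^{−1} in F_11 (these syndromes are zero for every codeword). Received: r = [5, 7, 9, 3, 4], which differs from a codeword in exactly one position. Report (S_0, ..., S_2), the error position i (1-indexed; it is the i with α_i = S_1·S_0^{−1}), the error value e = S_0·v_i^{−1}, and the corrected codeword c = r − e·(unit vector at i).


S = (7, 4, 7), error at position 3, error magnitude e = 10, c = [5, 7, 10, 3, 4].

Step 1: column multipliers v_i = (∏_{j≠i}(α_i − α_j))^{−1} mod 11.
  i = 1 (α = 4): (4−2)(4−10)(4−6)(4−5) = 2·(−6)·(−2)·(−1) = −24 ≡ 9, so v_1 = 9^{−1} = 5 (mod 11).
  i = 2 (α = 2): (2−4)(2−10)(2−6)(2−5) = (−2)·(−8)·(−4)·(−3) = 192 ≡ 5, so v_2 = 5^{−1} = 9 (mod 11).
  i = 3 (α = 10): (10−4)(10−2)(10−6)(10−5) = 6·8·4·5 = 960 ≡ 3, so v_3 = 3^{−1} = 4 (mod 11).
  i = 4 (α = 6): (6−4)(6−2)(6−10)(6−5) = 2·4·(−4)·1 = −32 ≡ 1, so v_4 = 1^{−1} = 1 (mod 11).
  i = 5 (α = 5): (5−4)(5−2)(5−10)(5−6) = 1·3·(−5)·(−1) = 15 ≡ 4, so v_5 = 4^{−1} = 3 (mod 11).
  v = [5, 9, 4, 1, 3].
Step 2: syndromes of r = [5, 7, 9, 3, 4] (all sums mod 11).
  S_0 = Σ v_i r_i = 5·5 + 9·7 + 4·9 + 1·3 + 3·4 = 139 ≡ 7.
  S_1 = Σ v_i α_i r_i = 5·4·5 + 9·2·7 + 4·10·9 + 1·6·3 + 3·5·4 = 664 ≡ 4.
  α_i^2 mod 11 = [5, 4, 1, 3, 3].
  S_2 = Σ v_i α_i^2 r_i = 5·5·5 + 9·4·7 + 4·1·9 + 1·3·3 + 3·3·4 = 458 ≡ 7.
  S = (7, 4, 7) ≠ 0, so r is not a codeword (an error is present).
Step 3: locate the error. For a single error e at position i, S_ℓ = v_i·e·α_i^ℓ, so α_err = S_1/S_0.
  S_0^{−1} = 7^{−1} = 8 (mod 11), so α_err = 4·8 = 32 ≡ 10 = α_3. Error position i = 3.
  Consistency check: S_2/S_1 = 7·3 = 21 ≡ 10 = α_err ✓ (single-error assumption holds).
Step 4: error magnitude e = S_0/v_3 = S_0·∏_{j≠3}(α_3 − α_j) = 7·3 = 21 ≡ 10 (mod 11).
Step 5: correct position 3: c_3 = r_3 − e = 9 − 10 ≡ 10 (mod 11). Hence c = [5, 7, 10, 3, 4].
  Check: interpolating c through the α_i gives m(x) = 9 + 10·x (degree < 2) with m(α_i) = c_i for every i, so c is indeed a codeword.


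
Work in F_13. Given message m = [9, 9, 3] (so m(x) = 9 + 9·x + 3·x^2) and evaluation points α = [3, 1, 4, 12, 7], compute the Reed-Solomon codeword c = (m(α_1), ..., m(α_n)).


c = [11, 8, 2, 3, 11]

Message polynomial: m(x) = 9 + 9·x + 3·x^2 (mod 13).
For each evaluation point α_i, compute m(α_i) mod 13:
  α_1 = 3: Horner steps 3 → 5 → 11, so m(3) = 11.
  α_2 = 1: Horner steps 3 → 12 → 8, so m(1) = 8.
  α_3 = 4: Horner steps 3 → 8 → 2, so m(4) = 2.
  α_4 = 12: Horner steps 3 → 6 → 3, so m(12) = 3.
  α_5 = 7: Horner steps 3 → 4 → 11, so m(7) = 11.
Codeword c = [11, 8, 2, 3, 11] ∈ F_13^5.


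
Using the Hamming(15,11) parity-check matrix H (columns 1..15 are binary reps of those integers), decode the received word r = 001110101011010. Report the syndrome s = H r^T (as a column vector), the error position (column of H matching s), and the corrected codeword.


s = (0, 1, 0, 1)^T, error position = 5, corrected codeword c = 001100101011010

Compute s = H r^T mod 2 one row at a time:
  s_1 = 0 + 1 + 0 + 1 + 1 + 0 + 1 + 0 = 4 ≡ 0 (mod 2).
  s_2 = 1 + 1 + 0 + 1 + 1 + 0 + 1 + 0 = 5 ≡ 1 (mod 2).
  s_3 = 0 + 1 + 0 + 1 + 0 + 1 + 1 + 0 = 4 ≡ 0 (mod 2).
  s_4 = 0 + 1 + 1 + 1 + 1 + 1 + 0 + 0 = 5 ≡ 1 (mod 2).
s = (0, 1, 0, 1)^T — this equals column 5 of H (binary 0101), so error is at position 5.
Correct: flip bit 5 of r = 001110101011010 to get c = 001100101011010.


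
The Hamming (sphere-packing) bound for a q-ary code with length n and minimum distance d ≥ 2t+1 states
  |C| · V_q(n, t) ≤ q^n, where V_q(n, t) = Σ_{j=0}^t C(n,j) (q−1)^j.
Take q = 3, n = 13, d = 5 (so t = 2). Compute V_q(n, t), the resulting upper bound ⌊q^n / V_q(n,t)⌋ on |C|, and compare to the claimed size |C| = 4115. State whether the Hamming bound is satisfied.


V_q(n, t) = 339, q^n = 1594323, Hamming bound = 4703, |C| = 4115 ≤ bound (satisfied).

Step 1: Compute V_q(n, t) = Σ_{j=0}^2 C(n, j) (q−1)^j.
  j = 0: C(13,0)·(2)^0 = 1·1 = 1.
  j = 1: C(13,1)·(2)^1 = 13·2 = 26.
  j = 2: C(13,2)·(2)^2 = 78·4 = 312.
  V_q(n, t) = 1 + 26 + 312 = 339.
Step 2: q^n = 3^13 = 1594323.
Step 3: Hamming bound ⌊q^n / V_q(n,t)⌋ = ⌊1594323/339⌋ = 4703.
Step 4: Compare |C| = 4115 to 4703: satisfied.
The claimed |C| lies below the Hamming bound.


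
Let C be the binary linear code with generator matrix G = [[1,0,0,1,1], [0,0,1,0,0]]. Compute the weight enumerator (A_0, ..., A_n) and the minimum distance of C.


Weight distribution: A_0 = 1, A_1 = 1, A_3 = 1, A_4 = 1. Minimum distance d = 1.

Enumerate all 2^2 = 4 messages m ∈ F_2^2.
For each, compute codeword c = mG in F_2^5, then tally its weight.
  m = 00 → c = 00000, weight = 0.
  m = 10 → c = 10011, weight = 3.
  m = 01 → c = 00100, weight = 1.
  m = 11 → c = 10111, weight = 4.
Tally weights:
  weight 0: 1 codewords.
  weight 1: 1 codewords.
  weight 3: 1 codewords.
  weight 4: 1 codewords.
Minimum distance d = smallest w > 0 with A_w > 0 = 1.
Sanity: Σ A_w = 4 = 2^2 = 4 ✓.


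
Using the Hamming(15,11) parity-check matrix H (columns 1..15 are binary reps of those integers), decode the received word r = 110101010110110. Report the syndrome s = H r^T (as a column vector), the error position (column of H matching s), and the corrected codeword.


s = (1, 0, 1, 1)^T, error position = 11, corrected codeword c = 110101010100110

Compute s = H r^T mod 2 one row at a time:
  s_1 = 1 + 0 + 1 + 1 + 0 + 1 + 1 + 0 = 5 ≡ 1 (mod 2).
  s_2 = 1 + 0 + 1 + 0 + 0 + 1 + 1 + 0 = 4 ≡ 0 (mod 2).
  s_3 = 1 + 0 + 1 + 0 + 1 + 1 + 1 + 0 = 5 ≡ 1 (mod 2).
  s_4 = 1 + 0 + 0 + 0 + 0 + 1 + 1 + 0 = 3 ≡ 1 (mod 2).
s = (1, 0, 1, 1)^T — this equals column 11 of H (binary 1011), so error is at position 11.
Correct: flip bit 11 of r = 110101010110110 to get c = 110101010100110.


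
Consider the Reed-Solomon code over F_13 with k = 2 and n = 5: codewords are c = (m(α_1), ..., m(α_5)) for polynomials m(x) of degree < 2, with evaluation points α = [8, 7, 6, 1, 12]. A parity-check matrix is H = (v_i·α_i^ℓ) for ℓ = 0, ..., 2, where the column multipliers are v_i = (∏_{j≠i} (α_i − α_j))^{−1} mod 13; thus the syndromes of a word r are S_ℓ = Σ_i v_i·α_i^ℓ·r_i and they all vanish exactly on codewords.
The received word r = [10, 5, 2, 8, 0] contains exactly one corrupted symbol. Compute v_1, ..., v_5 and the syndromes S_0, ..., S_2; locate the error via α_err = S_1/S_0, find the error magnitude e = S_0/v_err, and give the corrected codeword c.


S = (3, 8, 4), error at position 2, error magnitude e = 12, c = [10, 6, 2, 8, 0].

Step 1: column multipliers v_i = (∏_{j≠i}(α_i − α_j))^{−1} mod 13.
  i = 1 (α = 8): (8−7)(8−6)(8−1)(8−12) = 1·2·7·(−4) = −56 ≡ 9, so v_1 = 9^{−1} = 3 (mod 13).
  i = 2 (α = 7): (7−8)(7−6)(7−1)(7−12) = (−1)·1·6·(−5) = 30 ≡ 4, so v_2 = 4^{−1} = 10 (mod 13).
  i = 3 (α = 6): (6−8)(6−7)(6−1)(6−12) = (−2)·(−1)·5·(−6) = −60 ≡ 5, so v_3 = 5^{−1} = 8 (mod 13).
  i = 4 (α = 1): (1−8)(1−7)(1−6)(1−12) = (−7)·(−6)·(−5)·(−11) = 2310 ≡ 9, so v_4 = 9^{−1} = 3 (mod 13).
  i = 5 (α = 12): (12−8)(12−7)(12−6)(12−1) = 4·5·6·11 = 1320 ≡ 7, so v_5 = 7^{−1} = 2 (mod 13).
  v = [3, 10, 8, 3, 2].
Step 2: syndromes of r = [10, 5, 2, 8, 0] (all sums mod 13).
  S_0 = Σ v_i r_i = 3·10 + 10·5 + 8·2 + 3·8 + 2·0 = 120 ≡ 3.
  S_1 = Σ v_i α_i r_i = 3·8·10 + 10·7·5 + 8·6·2 + 3·1·8 + 2·12·0 = 710 ≡ 8.
  α_i^2 mod 13 = [12, 10, 10, 1, 1].
  S_2 = Σ v_i α_i^2 r_i = 3·12·10 + 10·10·5 + 8·10·2 + 3·1·8 + 2·1·0 = 1044 ≡ 4.
  S = (3, 8, 4) ≠ 0, so r is not a codeword (an error is present).
Step 3: locate the error. For a single error e at position i, S_ℓ = v_i·e·α_i^ℓ, so α_err = S_1/S_0.
  S_0^{−1} = 3^{−1} = 9 (mod 13), so α_err = 8·9 = 72 ≡ 7 = α_2. Error position i = 2.
  Consistency check: S_2/S_1 = 4·5 = 20 ≡ 7 = α_err ✓ (single-error assumption holds).
Step 4: error magnitude e = S_0/v_2 = S_0·∏_{j≠2}(α_2 − α_j) = 3·4 = 12 ≡ 12 (mod 13).
Step 5: correct position 2: c_2 = r_2 − e = 5 − 12 ≡ 6 (mod 13). Hence c = [10, 6, 2, 8, 0].
  Check: interpolating c through the α_i gives m(x) = 4 + 4·x (degree < 2) with m(α_i) = c_i for every i, so c is indeed a codeword.
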